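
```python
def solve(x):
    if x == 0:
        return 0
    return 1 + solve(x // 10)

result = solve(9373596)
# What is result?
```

Count of digits of 9373596: 7

Answer: 7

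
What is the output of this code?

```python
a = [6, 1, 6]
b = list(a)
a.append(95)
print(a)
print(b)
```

Key concept: list() constructor creates copy.
Step by step:
`a = [6, 1, 6]` → a = [6, 1, 6]
`b = list(a)` → b = [6, 1, 6]
`a.append(95)` → a = [6, 1, 6, 95]
`print(a)` → prints [6, 1, 6, 95]
`print(b)` → prints [6, 1, 6]

Answer:
[6, 1, 6, 95]
[6, 1, 6]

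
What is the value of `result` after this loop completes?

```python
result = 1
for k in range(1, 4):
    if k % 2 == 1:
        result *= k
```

Product of odd numbers 1 to 3
`result` takes the values: 1 → 3

Answer: 3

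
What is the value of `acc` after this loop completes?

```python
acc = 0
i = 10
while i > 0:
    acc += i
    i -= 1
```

Sum 10 down to 1
`acc` takes the values: 0 → 10 → 19 → 27 → 34 → 40 → 45 → 49 → 52 → 54 → 55

Answer: 55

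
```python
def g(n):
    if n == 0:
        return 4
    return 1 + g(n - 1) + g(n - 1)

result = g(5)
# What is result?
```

g(n) = 1 + 2·g(n-1), g(0)=4. Closed form: (4+1)·2^5 - 1 = 159.

Answer: 159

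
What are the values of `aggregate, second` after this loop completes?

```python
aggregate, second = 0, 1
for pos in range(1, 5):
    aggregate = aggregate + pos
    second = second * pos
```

Sum and factorial of 1 to 4
`aggregate, second` takes the values: (0, 1) → (1, 1) → (3, 1) → (3, 2) → (6, 2) → (6, 6) → (10, 6) → (10, 24)

Answer: 10, 24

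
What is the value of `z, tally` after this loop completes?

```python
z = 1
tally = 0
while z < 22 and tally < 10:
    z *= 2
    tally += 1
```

Double until >= 22 or 10 iterations
`z, tally` takes the values: (1, 0) → (2, 0) → (2, 1) → (4, 1) → (4, 2) → (8, 2) → (8, 3) → (16, 3) → (16, 4) → (32, 4) → (32, 5)

Answer: 32, 5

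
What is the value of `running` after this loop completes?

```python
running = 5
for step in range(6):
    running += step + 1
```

Start at 5, add 1 to 6 = 26
`running` takes the values: 5 → 6 → 8 → 11 → 15 → 20 → 26

Answer: 26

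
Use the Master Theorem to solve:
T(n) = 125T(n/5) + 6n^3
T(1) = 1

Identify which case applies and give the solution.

a=125, b=5, f(n)=6n^3. log_5(125) = 3. Since c=3 = 3, Case 2 applies: T(n) = Θ(n^log_b(a) · log n) = O(n^3 log n).

Answer: O(n^3 log n) - Case 2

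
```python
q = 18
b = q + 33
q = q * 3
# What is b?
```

Trace:
`q = 18` → q = 18
`b = q + 33` → b = 51
`q = q * 3` → q = 54
So b = 51

Answer: 51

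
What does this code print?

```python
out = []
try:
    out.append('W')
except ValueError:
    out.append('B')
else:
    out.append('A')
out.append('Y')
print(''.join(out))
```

Execution trace: 'W' (try body, no exception) → 'A' (else) → 'Y' (after the try/except). Output: WAY

Answer: WAY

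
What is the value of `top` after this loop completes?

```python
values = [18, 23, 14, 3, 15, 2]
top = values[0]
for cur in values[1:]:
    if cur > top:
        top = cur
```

Maximum of [18, 23, 14, 3, 15, 2]
`top` takes the values: 18 → 23

Answer: 23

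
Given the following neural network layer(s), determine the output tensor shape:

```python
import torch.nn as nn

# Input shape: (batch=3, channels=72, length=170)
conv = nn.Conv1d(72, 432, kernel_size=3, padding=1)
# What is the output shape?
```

Input: (3, 72, 170) -> Output: (3, 432, 170)

Answer: (3, 432, 170)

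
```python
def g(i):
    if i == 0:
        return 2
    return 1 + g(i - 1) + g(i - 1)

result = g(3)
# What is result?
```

g(i) = 1 + 2·g(i-1), g(0)=2. Closed form: (2+1)·2^3 - 1 = 23.

Answer: 23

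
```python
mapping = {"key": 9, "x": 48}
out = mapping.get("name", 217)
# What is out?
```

Trace:
`mapping = {"key": 9, "x": 48}` → mapping = {'key': 9, 'x': 48}
`out = mapping.get("name", 217)` → out = 217
So out = 217

Answer: 217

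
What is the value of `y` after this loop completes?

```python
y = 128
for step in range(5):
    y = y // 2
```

Halve 5 times: 128 // 2^5 = 4
`y` takes the values: 128 → 64 → 32 → 16 → 8 → 4

Answer: 4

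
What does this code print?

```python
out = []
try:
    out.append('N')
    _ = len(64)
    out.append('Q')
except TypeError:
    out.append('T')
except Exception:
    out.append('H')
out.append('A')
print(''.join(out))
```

Execution trace: 'N' (try body) → 'T' (except TypeError) → 'A' (after the try/except). Output: NTA

Answer: NTA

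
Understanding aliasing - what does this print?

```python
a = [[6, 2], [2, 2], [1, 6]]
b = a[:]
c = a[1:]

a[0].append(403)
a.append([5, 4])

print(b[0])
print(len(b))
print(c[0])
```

Key concept: slice with nested mutation.
Step by step:
`a = [[6, 2], [2, 2], [1, 6]]` → a = [[6, 2], [2, 2], [1, 6]]
`b = a[:]` → b = [[6, 2], [2, 2], [1, 6]]
`c = a[1:]` → c = [[2, 2], [1, 6]]
`a[0].append(403)` → a = [[6, 2, 403], [2, 2], [1, 6]]; b = [[6, 2, 403], [2, 2], [1, 6]]
`a.append([5, 4])` → a = [[6, 2, 403], [2, 2], [1, 6], [5, 4]]
`print(b[0])` → prints [6, 2, 403]
`print(len(b))` → prints 3
`print(c[0])` → prints [2, 2]

Answer:
[6, 2, 403]
3
[2, 2]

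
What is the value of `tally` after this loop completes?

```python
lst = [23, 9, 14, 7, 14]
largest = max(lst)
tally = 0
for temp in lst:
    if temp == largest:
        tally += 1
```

Count of max value 23 in [23, 9, 14, 7, 14]
`tally` takes the values: 0 → 1

Answer: 1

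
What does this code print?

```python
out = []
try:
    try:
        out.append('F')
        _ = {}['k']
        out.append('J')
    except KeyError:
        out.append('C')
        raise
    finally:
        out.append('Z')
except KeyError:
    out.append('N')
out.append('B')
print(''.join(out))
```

Execution trace: 'F' (inner try body) → 'C' (inner except KeyError) → 'Z' (inner finally) → 'N' (outer except KeyError) → 'B' (after the try/except). Output: FCZNB

Answer: FCZNB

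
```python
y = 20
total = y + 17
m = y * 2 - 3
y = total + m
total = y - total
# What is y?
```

Trace:
`y = 20` → y = 20
`total = y + 17` → total = 37
`m = y * 2 - 3` → m = 37
`y = total + m` → y = 74
`total = y - total` → total = 37
So y = 74

Answer: 74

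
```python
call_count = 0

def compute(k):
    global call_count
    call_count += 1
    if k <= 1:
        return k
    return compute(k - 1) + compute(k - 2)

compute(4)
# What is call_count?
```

Calls(k) = 1 + Calls(k-1) + Calls(k-2); Calls(0)=Calls(1)=1. For k=4 this gives 9.

Answer: 9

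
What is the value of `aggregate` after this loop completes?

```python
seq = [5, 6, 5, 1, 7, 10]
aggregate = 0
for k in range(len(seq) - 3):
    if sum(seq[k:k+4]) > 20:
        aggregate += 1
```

Count windows with sum > 20
`aggregate` takes the values: 0 → 1

Answer: 1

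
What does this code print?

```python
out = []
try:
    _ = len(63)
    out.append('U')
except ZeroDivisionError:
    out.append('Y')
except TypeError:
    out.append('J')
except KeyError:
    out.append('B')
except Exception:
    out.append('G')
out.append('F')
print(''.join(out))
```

Execution trace: 'J' (except TypeError) → 'F' (after the try/except). Output: JF

Answer: JF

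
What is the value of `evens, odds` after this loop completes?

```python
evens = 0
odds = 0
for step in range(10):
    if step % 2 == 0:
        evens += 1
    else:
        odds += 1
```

Count evens and odds in range(10)
`evens, odds` takes the values: (0, 0) → (1, 0) → (1, 1) → (2, 1) → (2, 2) → (3, 2) → (3, 3) → (4, 3) → (4, 4) → (5, 4) → (5, 5)

Answer: 5, 5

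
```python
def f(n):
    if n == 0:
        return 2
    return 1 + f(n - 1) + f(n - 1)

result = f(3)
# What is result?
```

f(n) = 1 + 2·f(n-1), f(0)=2. Closed form: (2+1)·2^3 - 1 = 23.

Answer: 23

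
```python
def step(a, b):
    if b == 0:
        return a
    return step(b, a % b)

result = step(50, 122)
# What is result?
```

step(50, 122) -> step(122, 50) -> step(50, 22) -> step(22, 6) -> step(6, 4) -> step(4, 2) -> step(2, 0) -> 2

Answer: 2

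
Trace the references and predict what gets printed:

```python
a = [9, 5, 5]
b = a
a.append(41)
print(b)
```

Key concept: basic list aliasing.
Step by step:
`a = [9, 5, 5]` → a = [9, 5, 5]
`b = a` → b = [9, 5, 5] (same object as a)
`a.append(41)` → a = [9, 5, 5, 41] (same object as b); b = [9, 5, 5, 41] (same object as a)
`print(b)` → prints [9, 5, 5, 41]

Answer: [9, 5, 5, 41]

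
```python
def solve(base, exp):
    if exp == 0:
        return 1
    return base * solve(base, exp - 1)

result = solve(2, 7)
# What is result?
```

solve(2, 7) = 2 * 2 * 2 * 2 * 2 * 2 * 2 = 128

Answer: 128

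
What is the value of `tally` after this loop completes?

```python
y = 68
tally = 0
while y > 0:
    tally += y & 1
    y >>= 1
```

Count set bits in 68 (binary: 0b1000100)
`tally` takes the values: 0 → 1 → 2

Answer: 2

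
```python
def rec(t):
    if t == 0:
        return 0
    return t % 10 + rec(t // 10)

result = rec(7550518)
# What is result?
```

Sum of digits of 7550518: 8 + 1 + 5 + 0 + 5 + 5 + 7 = 31

Answer: 31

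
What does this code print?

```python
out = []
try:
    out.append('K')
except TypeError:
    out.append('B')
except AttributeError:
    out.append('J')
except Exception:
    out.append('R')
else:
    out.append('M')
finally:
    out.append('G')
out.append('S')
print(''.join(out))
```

Execution trace: 'K' (try body, no exception) → 'M' (else) → 'G' (finally) → 'S' (after the try/except). Output: KMGS

Answer: KMGS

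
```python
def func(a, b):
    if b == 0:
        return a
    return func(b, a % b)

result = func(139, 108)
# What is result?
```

func(139, 108) -> func(108, 31) -> func(31, 15) -> func(15, 1) -> func(1, 0) -> 1

Answer: 1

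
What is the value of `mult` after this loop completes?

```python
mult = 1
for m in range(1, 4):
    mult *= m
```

3! = 6
`mult` takes the values: 1 → 2 → 6

Answer: 6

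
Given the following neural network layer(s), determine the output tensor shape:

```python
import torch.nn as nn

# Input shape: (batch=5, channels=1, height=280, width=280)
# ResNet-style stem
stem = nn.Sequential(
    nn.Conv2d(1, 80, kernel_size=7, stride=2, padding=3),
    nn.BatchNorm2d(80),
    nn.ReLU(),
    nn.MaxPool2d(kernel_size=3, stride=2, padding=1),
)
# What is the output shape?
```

Input: (5, 1, 280, 280) -> after Conv2d 7x7 stride=2: (5, 80, 140, 140) -> Output: (5, 80, 70, 70)

Answer: (5, 80, 70, 70)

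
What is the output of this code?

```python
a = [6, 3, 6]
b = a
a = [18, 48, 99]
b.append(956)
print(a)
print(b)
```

Key concept: rebinding vs mutation: a is rebound to a new list, b still points at the original.
Step by step:
`a = [6, 3, 6]` → a = [6, 3, 6]
`b = a` → b = [6, 3, 6] (same object as a)
`a = [18, 48, 99]` → a = [18, 48, 99]
`b.append(956)` → b = [6, 3, 6, 956]
`print(a)` → prints [18, 48, 99]
`print(b)` → prints [6, 3, 6, 956]

Answer:
[18, 48, 99]
[6, 3, 6, 956]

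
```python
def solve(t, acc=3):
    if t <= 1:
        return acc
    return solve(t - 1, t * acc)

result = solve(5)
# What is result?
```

Accumulator trace (n, acc): (5, 3) -> (4, 15) -> (3, 60) -> (2, 180) -> (1, 360) -> return 360

Answer: 360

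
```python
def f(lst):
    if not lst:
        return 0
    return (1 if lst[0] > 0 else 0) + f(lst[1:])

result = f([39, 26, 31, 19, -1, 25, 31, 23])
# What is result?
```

Count of positive elements in [39, 26, 31, 19, -1, 25, 31, 23] = 7

Answer: 7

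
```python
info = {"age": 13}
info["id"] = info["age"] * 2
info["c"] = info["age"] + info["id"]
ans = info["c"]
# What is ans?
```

Trace:
`info = {"age": 13}` → info = {'age': 13}
`info["id"] = info["age"] * 2` → info = {'age': 13, 'id': 26}
`info["c"] = info["age"] + info["id"]` → info = {'age': 13, 'id': 26, 'c': 39}
`ans = info["c"]` → ans = 39
So ans = 39

Answer: 39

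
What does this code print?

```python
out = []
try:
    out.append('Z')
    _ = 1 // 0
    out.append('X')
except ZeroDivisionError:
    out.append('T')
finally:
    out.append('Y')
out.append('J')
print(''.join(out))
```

Execution trace: 'Z' (try body) → 'T' (except ZeroDivisionError) → 'Y' (finally) → 'J' (after the try/except). Output: ZTYJ

Answer: ZTYJ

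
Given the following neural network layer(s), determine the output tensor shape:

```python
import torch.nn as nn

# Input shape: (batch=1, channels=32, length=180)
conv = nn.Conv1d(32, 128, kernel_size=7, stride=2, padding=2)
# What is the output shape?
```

Input: (1, 32, 180) -> Output: (1, 128, 89)

Answer: (1, 128, 89)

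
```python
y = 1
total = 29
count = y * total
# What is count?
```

Trace:
`y = 1` → y = 1
`total = 29` → total = 29
`count = y * total` → count = 29
So count = 29

Answer: 29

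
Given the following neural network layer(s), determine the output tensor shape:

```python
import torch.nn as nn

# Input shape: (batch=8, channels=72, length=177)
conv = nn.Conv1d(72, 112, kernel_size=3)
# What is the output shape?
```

Input: (8, 72, 177) -> Output: (8, 112, 175)

Answer: (8, 112, 175)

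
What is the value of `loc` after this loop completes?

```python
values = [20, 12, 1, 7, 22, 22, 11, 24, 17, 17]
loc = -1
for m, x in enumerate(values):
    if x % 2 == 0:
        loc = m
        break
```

First even number index in [20, 12, 1, 7, 22, 22, 11, 24, 17, 17]
`loc` takes the values: -1 → 0

Answer: 0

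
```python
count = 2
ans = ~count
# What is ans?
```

Trace:
`count = 2` → count = 2
`ans = ~count` → ans = -3
So ans = -3

Answer: -3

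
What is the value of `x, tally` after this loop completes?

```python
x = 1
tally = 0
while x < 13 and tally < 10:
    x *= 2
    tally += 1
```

Double until >= 13 or 10 iterations
`x, tally` takes the values: (1, 0) → (2, 0) → (2, 1) → (4, 1) → (4, 2) → (8, 2) → (8, 3) → (16, 3) → (16, 4)

Answer: 16, 4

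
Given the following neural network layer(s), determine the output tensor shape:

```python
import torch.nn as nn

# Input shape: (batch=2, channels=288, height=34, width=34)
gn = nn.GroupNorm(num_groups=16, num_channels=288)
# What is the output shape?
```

Input: (2, 288, 34, 34) -> Output: (2, 288, 34, 34)

Answer: (2, 288, 34, 34)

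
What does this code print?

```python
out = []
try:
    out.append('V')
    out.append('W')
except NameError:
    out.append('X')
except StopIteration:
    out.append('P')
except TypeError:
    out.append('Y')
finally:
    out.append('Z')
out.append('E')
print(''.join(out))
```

Execution trace: 'V' (try body) → 'W' (try body, no exception) → 'Z' (finally) → 'E' (after the try/except). Output: VWZE

Answer: VWZE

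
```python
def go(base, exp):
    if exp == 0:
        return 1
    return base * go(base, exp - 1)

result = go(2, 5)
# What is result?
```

go(2, 5) = 2 * 2 * 2 * 2 * 2 = 32

Answer: 32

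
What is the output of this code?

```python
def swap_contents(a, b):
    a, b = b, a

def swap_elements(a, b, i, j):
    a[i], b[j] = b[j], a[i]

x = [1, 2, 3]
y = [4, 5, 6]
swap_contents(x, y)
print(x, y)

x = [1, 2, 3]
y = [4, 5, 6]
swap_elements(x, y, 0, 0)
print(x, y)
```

Key concept: parameter rebinding vs mutation.
Step by step:
`x = [1, 2, 3]` → x = [1, 2, 3]
`y = [4, 5, 6]` → y = [4, 5, 6]
`swap_contents(x, y)` → no visible change to tracked variables
`print(x, y)` → prints [1, 2, 3] [4, 5, 6]
`x = [1, 2, 3]` → x = [1, 2, 3]
`y = [4, 5, 6]` → y = [4, 5, 6]
`swap_elements(x, y, 0, 0)` → x = [4, 2, 3]; y = [1, 5, 6]
`print(x, y)` → prints [4, 2, 3] [1, 5, 6]

Answer:
[1, 2, 3] [4, 5, 6]
[4, 2, 3] [1, 5, 6]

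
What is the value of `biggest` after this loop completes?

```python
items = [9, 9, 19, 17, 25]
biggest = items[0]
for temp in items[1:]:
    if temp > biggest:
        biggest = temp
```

Maximum of [9, 9, 19, 17, 25]
`biggest` takes the values: 9 → 19 → 25

Answer: 25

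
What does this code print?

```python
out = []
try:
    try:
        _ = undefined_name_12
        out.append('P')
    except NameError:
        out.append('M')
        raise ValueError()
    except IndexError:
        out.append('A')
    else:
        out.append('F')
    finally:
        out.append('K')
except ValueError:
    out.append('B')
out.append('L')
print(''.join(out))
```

Execution trace: 'M' (inner except NameError) → 'K' (inner finally) → 'B' (outer except ValueError) → 'L' (after the try/except). Output: MKBL

Answer: MKBL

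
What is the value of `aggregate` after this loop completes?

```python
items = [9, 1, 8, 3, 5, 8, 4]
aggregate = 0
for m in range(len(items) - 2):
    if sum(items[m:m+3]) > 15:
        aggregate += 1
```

Count windows with sum > 15
`aggregate` takes the values: 0 → 1 → 2 → 3 → 4

Answer: 4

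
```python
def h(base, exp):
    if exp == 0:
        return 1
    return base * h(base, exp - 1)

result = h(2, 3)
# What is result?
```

h(2, 3) = 2 * 2 * 2 = 8

Answer: 8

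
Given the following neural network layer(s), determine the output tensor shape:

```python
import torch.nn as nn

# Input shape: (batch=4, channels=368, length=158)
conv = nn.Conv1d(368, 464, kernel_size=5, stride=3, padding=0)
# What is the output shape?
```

Input: (4, 368, 158) -> Output: (4, 464, 52)

Answer: (4, 464, 52)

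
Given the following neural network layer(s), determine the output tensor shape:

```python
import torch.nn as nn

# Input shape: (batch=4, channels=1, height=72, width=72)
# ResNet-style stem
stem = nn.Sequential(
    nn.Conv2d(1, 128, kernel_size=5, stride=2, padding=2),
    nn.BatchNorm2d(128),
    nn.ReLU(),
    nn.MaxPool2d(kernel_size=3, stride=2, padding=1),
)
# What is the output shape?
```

Input: (4, 1, 72, 72) -> after Conv2d 5x5 stride=2: (4, 128, 36, 36) -> Output: (4, 128, 18, 18)

Answer: (4, 128, 18, 18)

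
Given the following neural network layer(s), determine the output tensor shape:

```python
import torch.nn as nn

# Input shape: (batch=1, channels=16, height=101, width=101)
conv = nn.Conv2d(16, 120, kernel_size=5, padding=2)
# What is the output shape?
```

Input: (1, 16, 101, 101) -> Output: (1, 120, 101, 101)

Answer: (1, 120, 101, 101)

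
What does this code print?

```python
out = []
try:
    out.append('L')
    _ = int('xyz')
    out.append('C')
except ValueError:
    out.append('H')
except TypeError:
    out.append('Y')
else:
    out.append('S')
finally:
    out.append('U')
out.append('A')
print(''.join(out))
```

Execution trace: 'L' (try body) → 'H' (except ValueError) → 'U' (finally) → 'A' (after the try/except). Output: LHUA

Answer: LHUA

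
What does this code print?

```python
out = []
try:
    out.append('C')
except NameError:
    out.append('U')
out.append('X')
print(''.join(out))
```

Execution trace: 'C' (try body, no exception) → 'X' (after the try/except). Output: CX

Answer: CX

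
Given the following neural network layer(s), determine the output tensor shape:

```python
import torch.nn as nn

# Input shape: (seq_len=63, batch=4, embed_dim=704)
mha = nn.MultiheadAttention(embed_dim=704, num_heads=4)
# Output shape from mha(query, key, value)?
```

Input: (63, 4, 704) -> Output: (63, 4, 704)

Answer: (63, 4, 704)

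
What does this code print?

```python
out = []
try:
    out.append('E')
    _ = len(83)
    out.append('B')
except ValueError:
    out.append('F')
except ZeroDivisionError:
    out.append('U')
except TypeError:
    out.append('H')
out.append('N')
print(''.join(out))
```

Execution trace: 'E' (try body) → 'H' (except TypeError) → 'N' (after the try/except). Output: EHN

Answer: EHN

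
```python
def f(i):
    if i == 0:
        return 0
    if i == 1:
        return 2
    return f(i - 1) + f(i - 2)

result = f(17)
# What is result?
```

Build up from base cases: f(0)=0, f(1)=2, f(2)=2, f(3)=4, f(4)=6, f(5)=10, f(6)=16, ..., f(17)=3194

Answer: 3194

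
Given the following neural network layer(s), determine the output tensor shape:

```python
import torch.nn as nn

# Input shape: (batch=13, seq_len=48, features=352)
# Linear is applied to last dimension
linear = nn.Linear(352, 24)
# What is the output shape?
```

Input: (13, 48, 352) -> Output: (13, 48, 24)

Answer: (13, 48, 24)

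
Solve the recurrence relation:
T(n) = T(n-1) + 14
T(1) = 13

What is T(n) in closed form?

Unrolling: T(n) = T(1) + 14·(n-1) = 13 + 14(n-1) = 14n - 1.

Answer: T(n) = 14n - 1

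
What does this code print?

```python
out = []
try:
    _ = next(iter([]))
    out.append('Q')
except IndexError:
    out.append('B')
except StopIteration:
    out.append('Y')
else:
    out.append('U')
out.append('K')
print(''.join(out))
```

Execution trace: 'Y' (except StopIteration) → 'K' (after the try/except). Output: YK

Answer: YK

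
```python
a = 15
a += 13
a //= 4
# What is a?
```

Trace:
`a = 15` → a = 15
`a += 13` → a = 28
`a //= 4` → a = 7
So a = 7

Answer: 7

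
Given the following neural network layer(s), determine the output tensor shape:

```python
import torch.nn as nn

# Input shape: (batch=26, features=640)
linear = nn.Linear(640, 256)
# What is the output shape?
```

Input: (26, 640) -> Output: (26, 256)

Answer: (26, 256)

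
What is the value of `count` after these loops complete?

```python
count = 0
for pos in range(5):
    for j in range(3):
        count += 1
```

5 * 3 = 15
`count` takes the values: 0 → 1 → 2 → 3 → 4 → 5 → 6 → 7 → 8 → 9 → 10 → 11 → 12 → 13 → 14 → 15

Answer: 15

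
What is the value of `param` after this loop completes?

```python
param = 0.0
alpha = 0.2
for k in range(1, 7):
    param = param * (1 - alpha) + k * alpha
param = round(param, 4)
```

Moving average with lr=0.2
`param` takes the values: 0.0 → 0.2 → 0.56 → 1.048 → 1.6384 → 2.31072 → 3.048576 → 3.0486

Answer: 3.0486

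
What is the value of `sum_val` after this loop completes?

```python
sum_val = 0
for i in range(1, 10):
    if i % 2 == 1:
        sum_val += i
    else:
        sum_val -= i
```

Add odd, subtract even
`sum_val` takes the values: 0 → 1 → -1 → 2 → -2 → 3 → -3 → 4 → -4 → 5

Answer: 5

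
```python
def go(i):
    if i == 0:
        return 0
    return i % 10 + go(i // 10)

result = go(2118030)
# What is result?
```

Sum of digits of 2118030: 0 + 3 + 0 + 8 + 1 + 1 + 2 = 15

Answer: 15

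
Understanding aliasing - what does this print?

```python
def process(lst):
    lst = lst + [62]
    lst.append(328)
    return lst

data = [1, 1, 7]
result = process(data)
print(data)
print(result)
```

Key concept: rebinding parameter vs mutation.
Step by step:
`data = [1, 1, 7]` → data = [1, 1, 7]
`result = process(data)` → result = [1, 1, 7, 62, 328]
`print(data)` → prints [1, 1, 7]
`print(result)` → prints [1, 1, 7, 62, 328]

Answer:
[1, 1, 7]
[1, 1, 7, 62, 328]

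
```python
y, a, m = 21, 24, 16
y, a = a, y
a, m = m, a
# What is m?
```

Trace:
`y, a, m = 21, 24, 16` → y = 21; a = 24; m = 16
`y, a = a, y` → y = 24; a = 21
`a, m = m, a` → a = 16; m = 21
So m = 21

Answer: 21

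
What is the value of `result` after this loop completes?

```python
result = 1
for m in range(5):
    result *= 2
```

2^5 = 32
`result` takes the values: 1 → 2 → 4 → 8 → 16 → 32

Answer: 32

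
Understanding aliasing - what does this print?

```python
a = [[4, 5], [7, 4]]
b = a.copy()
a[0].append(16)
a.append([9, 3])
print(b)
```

Key concept: shallow copy with nested lists.
Step by step:
`a = [[4, 5], [7, 4]]` → a = [[4, 5], [7, 4]]
`b = a.copy()` → b = [[4, 5], [7, 4]]
`a[0].append(16)` → a = [[4, 5, 16], [7, 4]]; b = [[4, 5, 16], [7, 4]]
`a.append([9, 3])` → a = [[4, 5, 16], [7, 4], [9, 3]]
`print(b)` → prints [[4, 5, 16], [7, 4]]

Answer: [[4, 5, 16], [7, 4]]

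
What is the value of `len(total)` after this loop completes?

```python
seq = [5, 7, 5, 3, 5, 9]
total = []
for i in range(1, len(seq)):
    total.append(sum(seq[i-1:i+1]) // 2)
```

Number of 2-element averages
`total` takes the values: [] → [6] → [6, 6] → [6, 6, 4] → [6, 6, 4, 4] → [6, 6, 4, 4, 7]
So `len(total)` = 5

Answer: 5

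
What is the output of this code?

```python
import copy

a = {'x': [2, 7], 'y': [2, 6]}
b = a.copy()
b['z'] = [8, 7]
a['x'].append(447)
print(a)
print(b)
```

Key concept: shallow copy of dict with mutable values.
Step by step:
`a = {'x': [2, 7], 'y': [2, 6]}` → a = {'x': [2, 7], 'y': [2, 6]}
`b = a.copy()` → b = {'x': [2, 7], 'y': [2, 6]}
`b['z'] = [8, 7]` → b = {'x': [2, 7], 'y': [2, 6], 'z': [8, 7]}
`a['x'].append(447)` → a = {'x': [2, 7, 447], 'y': [2, 6]}; b = {'x': [2, 7, 447], 'y': [2, 6], 'z': [8, 7]}
`print(a)` → prints {'x': [2, 7, 447], 'y': [2, 6]}
`print(b)` → prints {'x': [2, 7, 447], 'y': [2, 6], 'z': [8, 7]}

Answer:
{'x': [2, 7, 447], 'y': [2, 6]}
{'x': [2, 7, 447], 'y': [2, 6], 'z': [8, 7]}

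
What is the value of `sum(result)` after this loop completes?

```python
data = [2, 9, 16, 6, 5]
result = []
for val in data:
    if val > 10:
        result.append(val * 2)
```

Sum of doubled values > 10
`result` takes the values: [] → [32]
So `sum(result)` = 32

Answer: 32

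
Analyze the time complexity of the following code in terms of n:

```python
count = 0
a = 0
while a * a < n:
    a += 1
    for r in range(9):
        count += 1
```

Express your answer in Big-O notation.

Each loop level contributes: √n × 1. Multiplying the contributions gives O(√n).

Answer: O(√n)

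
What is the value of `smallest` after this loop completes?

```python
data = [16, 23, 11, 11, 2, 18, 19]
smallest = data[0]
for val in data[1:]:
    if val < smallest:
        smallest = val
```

Minimum of [16, 23, 11, 11, 2, 18, 19]
`smallest` takes the values: 16 → 11 → 2

Answer: 2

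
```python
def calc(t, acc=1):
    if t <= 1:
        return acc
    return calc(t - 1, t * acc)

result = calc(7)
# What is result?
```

Accumulator trace (n, acc): (7, 1) -> (6, 7) -> (5, 42) -> (4, 210) -> (3, 840) -> (2, 2520) -> (1, 5040) -> return 5040

Answer: 5040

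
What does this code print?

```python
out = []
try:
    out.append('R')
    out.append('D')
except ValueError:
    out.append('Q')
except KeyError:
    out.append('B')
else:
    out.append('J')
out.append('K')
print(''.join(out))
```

Execution trace: 'R' (try body) → 'D' (try body, no exception) → 'J' (else) → 'K' (after the try/except). Output: RDJK

Answer: RDJK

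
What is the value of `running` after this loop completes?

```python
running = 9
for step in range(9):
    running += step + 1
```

Start at 9, add 1 to 9 = 54
`running` takes the values: 9 → 10 → 12 → 15 → 19 → 24 → 30 → 37 → 45 → 54

Answer: 54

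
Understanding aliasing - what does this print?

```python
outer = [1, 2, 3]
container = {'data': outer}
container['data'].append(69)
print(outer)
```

Key concept: dict holds reference to list.
Step by step:
`outer = [1, 2, 3]` → outer = [1, 2, 3]
`container = {'data': outer}` → container = {'data': [1, 2, 3]}
`container['data'].append(69)` → outer = [1, 2, 3, 69]; container = {'data': [1, 2, 3, 69]}
`print(outer)` → prints [1, 2, 3, 69]

Answer: [1, 2, 3, 69]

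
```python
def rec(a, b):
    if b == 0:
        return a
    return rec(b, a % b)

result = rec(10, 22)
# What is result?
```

rec(10, 22) -> rec(22, 10) -> rec(10, 2) -> rec(2, 0) -> 2

Answer: 2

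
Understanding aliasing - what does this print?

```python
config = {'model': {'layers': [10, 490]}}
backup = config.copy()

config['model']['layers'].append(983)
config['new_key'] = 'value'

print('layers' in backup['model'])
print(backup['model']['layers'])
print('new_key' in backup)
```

Key concept: shallow copy gotcha with nested dict.
Step by step:
`config = {'model': {'layers': [10, 490]}}` → config = {'model': {'layers': [10, 490]}}
`backup = config.copy()` → backup = {'model': {'layers': [10, 490]}}
`config['model']['layers'].append(983)` → config = {'model': {'layers': [10, 490, 983]}}; backup = {'model': {'layers': [10, 490, 983]}}
`config['new_key'] = 'value'` → config = {'model': {'layers': [10, 490, 983]}, 'new_key': 'value'}
`print('layers' in backup['model'])` → prints True
`print(backup['model']['layers'])` → prints [10, 490, 983]
`print('new_key' in backup)` → prints False

Answer:
True
[10, 490, 983]
False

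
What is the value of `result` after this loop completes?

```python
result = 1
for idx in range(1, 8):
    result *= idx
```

7! = 5040
`result` takes the values: 1 → 2 → 6 → 24 → 120 → 720 → 5040

Answer: 5040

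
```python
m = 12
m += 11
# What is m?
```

Trace:
`m = 12` → m = 12
`m += 11` → m = 23
So m = 23

Answer: 23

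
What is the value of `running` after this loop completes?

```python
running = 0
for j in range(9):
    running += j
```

Sum of 0 to 8 = 36
`running` takes the values: 0 → 1 → 3 → 6 → 10 → 15 → 21 → 28 → 36

Answer: 36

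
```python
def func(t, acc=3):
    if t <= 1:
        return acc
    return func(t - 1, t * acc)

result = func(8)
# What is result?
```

Accumulator trace (n, acc): (8, 3) -> (7, 24) -> (6, 168) -> (5, 1008) -> (4, 5040) -> (3, 20160) -> (2, 60480) -> (1, 120960) -> return 120960

Answer: 120960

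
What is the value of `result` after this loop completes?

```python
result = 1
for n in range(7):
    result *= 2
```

2^7 = 128
`result` takes the values: 1 → 2 → 4 → 8 → 16 → 32 → 64 → 128

Answer: 128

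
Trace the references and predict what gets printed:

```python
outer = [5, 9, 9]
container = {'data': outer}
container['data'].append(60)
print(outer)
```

Key concept: dict holds reference to list.
Step by step:
`outer = [5, 9, 9]` → outer = [5, 9, 9]
`container = {'data': outer}` → container = {'data': [5, 9, 9]}
`container['data'].append(60)` → outer = [5, 9, 9, 60]; container = {'data': [5, 9, 9, 60]}
`print(outer)` → prints [5, 9, 9, 60]

Answer: [5, 9, 9, 60]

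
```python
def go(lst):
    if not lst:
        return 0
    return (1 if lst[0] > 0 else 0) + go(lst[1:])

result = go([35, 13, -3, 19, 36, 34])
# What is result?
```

Count of positive elements in [35, 13, -3, 19, 36, 34] = 5

Answer: 5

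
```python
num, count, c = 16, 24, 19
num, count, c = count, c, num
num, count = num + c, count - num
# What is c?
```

Trace:
`num, count, c = 16, 24, 19` → num = 16; count = 24; c = 19
`num, count, c = count, c, num` → num = 24; count = 19; c = 16
`num, count = num + c, count - num` → num = 40; count = -5
So c = 16

Answer: 16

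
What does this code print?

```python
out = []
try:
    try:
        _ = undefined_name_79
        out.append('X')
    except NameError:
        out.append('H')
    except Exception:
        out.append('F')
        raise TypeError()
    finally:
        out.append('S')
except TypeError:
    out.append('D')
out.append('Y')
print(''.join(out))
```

Execution trace: 'H' (except NameError) → 'S' (finally) → 'Y' (after the try/except). Output: HSY

Answer: HSY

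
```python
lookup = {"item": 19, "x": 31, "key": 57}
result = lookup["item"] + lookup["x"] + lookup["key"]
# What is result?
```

Trace:
`lookup = {"item": 19, "x": 31, "key": 57}` → lookup = {'item': 19, 'x': 31, 'key': 57}
`result = lookup["item"] + lookup["x"] + lookup["key"]` → result = 107
So result = 107

Answer: 107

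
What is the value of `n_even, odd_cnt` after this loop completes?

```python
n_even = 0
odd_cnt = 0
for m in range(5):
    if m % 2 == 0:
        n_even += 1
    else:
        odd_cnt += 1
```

Count evens and odds in range(5)
`n_even, odd_cnt` takes the values: (0, 0) → (1, 0) → (1, 1) → (2, 1) → (2, 2) → (3, 2)

Answer: 3, 2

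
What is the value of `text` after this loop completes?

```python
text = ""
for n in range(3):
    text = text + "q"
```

Repeat 'q' 3 times
`text` takes the values: "" → "q" → "qq" → "qqq"

Answer: "qqq"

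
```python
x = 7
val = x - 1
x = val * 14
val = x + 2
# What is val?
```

Trace:
`x = 7` → x = 7
`val = x - 1` → val = 6
`x = val * 14` → x = 84
`val = x + 2` → val = 86
So val = 86

Answer: 86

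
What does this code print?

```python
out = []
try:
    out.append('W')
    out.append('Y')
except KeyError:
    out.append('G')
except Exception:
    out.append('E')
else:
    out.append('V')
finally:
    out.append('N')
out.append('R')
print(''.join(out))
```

Execution trace: 'W' (try body) → 'Y' (try body, no exception) → 'V' (else) → 'N' (finally) → 'R' (after the try/except). Output: WYVNR

Answer: WYVNR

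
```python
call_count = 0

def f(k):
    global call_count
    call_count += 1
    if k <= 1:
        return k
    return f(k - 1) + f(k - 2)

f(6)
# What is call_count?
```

Calls(k) = 1 + Calls(k-1) + Calls(k-2); Calls(0)=Calls(1)=1. For k=6 this gives 25.

Answer: 25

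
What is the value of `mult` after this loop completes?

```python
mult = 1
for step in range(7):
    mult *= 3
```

3^7 = 2187
`mult` takes the values: 1 → 3 → 9 → 27 → 81 → 243 → 729 → 2187

Answer: 2187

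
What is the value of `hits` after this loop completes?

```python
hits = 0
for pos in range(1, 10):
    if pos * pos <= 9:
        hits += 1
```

Count numbers where pos² ≤ 9
`hits` takes the values: 0 → 1 → 2 → 3

Answer: 3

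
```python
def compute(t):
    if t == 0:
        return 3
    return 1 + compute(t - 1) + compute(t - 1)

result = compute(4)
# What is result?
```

compute(t) = 1 + 2·compute(t-1), compute(0)=3. Closed form: (3+1)·2^4 - 1 = 63.

Answer: 63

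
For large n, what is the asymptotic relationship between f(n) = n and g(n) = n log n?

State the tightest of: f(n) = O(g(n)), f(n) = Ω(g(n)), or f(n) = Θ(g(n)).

n vs n log n: f(n) = O(g(n)) but not Ω(g(n)) — n log n grows strictly faster than n.

Answer: f(n) = O(g(n)) but not Ω(g(n)) — n log n grows strictly faster than n.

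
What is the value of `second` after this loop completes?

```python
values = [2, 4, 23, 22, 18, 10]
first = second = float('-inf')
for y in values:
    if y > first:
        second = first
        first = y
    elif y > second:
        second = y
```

Second largest (with repeats) in [2, 4, 23, 22, 18, 10]
`second` takes the values: -inf → 2 → 4 → 22

Answer: 22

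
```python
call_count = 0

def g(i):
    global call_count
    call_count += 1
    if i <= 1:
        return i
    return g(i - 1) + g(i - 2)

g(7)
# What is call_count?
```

Calls(i) = 1 + Calls(i-1) + Calls(i-2); Calls(0)=Calls(1)=1. For i=7 this gives 41.

Answer: 41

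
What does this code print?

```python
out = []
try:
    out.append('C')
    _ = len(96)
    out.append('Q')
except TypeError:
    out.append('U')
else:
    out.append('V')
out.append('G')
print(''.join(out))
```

Execution trace: 'C' (try body) → 'U' (except TypeError) → 'G' (after the try/except). Output: CUG

Answer: CUG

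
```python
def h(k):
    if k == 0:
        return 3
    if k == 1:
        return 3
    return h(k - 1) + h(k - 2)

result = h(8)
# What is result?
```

Build up from base cases: h(0)=3, h(1)=3, h(2)=6, h(3)=9, h(4)=15, h(5)=24, h(6)=39, ..., h(8)=102

Answer: 102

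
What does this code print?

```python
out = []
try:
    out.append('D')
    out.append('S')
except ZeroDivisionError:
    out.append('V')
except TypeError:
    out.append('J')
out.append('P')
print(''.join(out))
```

Execution trace: 'D' (try body) → 'S' (try body, no exception) → 'P' (after the try/except). Output: DSP

Answer: DSP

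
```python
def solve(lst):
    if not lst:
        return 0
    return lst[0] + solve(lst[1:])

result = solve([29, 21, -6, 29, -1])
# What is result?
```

29 + 21 + (-6) + 29 + (-1) + 0 = 72

Answer: 72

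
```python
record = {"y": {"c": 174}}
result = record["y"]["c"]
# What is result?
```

Trace:
`record = {"y": {"c": 174}}` → record = {'y': {'c': 174}}
`result = record["y"]["c"]` → result = 174
So result = 174

Answer: 174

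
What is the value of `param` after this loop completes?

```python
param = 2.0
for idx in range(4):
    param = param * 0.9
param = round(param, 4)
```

Exponential decay: 2.0 * 0.9^4
`param` takes the values: 2.0 → 1.8 → 1.62 → 1.458 → 1.3122

Answer: 1.3122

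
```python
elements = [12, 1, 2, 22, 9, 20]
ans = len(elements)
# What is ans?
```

Trace:
`elements = [12, 1, 2, 22, 9, 20]` → elements = [12, 1, 2, 22, 9, 20]
`ans = len(elements)` → ans = 6
So ans = 6

Answer: 6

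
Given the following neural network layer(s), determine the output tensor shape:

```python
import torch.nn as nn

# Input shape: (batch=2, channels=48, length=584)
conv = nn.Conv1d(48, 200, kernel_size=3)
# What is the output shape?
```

Input: (2, 48, 584) -> Output: (2, 200, 582)

Answer: (2, 200, 582)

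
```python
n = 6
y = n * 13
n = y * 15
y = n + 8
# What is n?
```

Trace:
`n = 6` → n = 6
`y = n * 13` → y = 78
`n = y * 15` → n = 1170
`y = n + 8` → y = 1178
So n = 1170

Answer: 1170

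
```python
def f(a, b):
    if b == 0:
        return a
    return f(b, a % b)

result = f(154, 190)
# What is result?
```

f(154, 190) -> f(190, 154) -> f(154, 36) -> f(36, 10) -> f(10, 6) -> f(6, 4) -> f(4, 2) -> f(2, 0) -> 2

Answer: 2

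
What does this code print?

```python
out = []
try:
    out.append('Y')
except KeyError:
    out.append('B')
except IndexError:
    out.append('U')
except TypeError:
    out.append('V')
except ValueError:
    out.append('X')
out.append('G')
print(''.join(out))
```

Execution trace: 'Y' (try body, no exception) → 'G' (after the try/except). Output: YG

Answer: YG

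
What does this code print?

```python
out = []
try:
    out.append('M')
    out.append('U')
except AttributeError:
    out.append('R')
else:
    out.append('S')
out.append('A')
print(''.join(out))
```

Execution trace: 'M' (try body) → 'U' (try body, no exception) → 'S' (else) → 'A' (after the try/except). Output: MUSA

Answer: MUSA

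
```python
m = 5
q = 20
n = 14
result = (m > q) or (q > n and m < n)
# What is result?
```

Trace:
`m = 5` → m = 5
`q = 20` → q = 20
`n = 14` → n = 14
`result = (m > q) or (q > n and m < n)` → result = True
So result = True

Answer: True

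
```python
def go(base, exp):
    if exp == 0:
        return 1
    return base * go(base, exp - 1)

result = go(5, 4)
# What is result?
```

go(5, 4) = 5 * 5 * 5 * 5 = 625

Answer: 625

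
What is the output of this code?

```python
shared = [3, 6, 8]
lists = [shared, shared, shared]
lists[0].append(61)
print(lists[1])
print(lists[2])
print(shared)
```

Key concept: list of same reference.
Step by step:
`shared = [3, 6, 8]` → shared = [3, 6, 8]
`lists = [shared, shared, shared]` → lists = [[3, 6, 8], [3, 6, 8], [3, 6, 8]]
`lists[0].append(61)` → shared = [3, 6, 8, 61]; lists = [[3, 6, 8, 61], [3, 6, 8, 61], [3, 6, 8, 61]]
`print(lists[1])` → prints [3, 6, 8, 61]
`print(lists[2])` → prints [3, 6, 8, 61]
`print(shared)` → prints [3, 6, 8, 61]

Answer:
[3, 6, 8, 61]
[3, 6, 8, 61]
[3, 6, 8, 61]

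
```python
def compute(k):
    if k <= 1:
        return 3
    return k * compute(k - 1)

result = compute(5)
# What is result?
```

compute(5) = 5 * 4 * 3 * 2 * 3 = 360

Answer: 360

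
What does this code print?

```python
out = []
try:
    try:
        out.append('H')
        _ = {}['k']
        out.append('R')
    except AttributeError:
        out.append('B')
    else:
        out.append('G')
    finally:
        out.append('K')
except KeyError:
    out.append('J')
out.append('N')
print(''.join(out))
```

Execution trace: 'H' (try body) → 'K' (finally) → 'J' (outer except KeyError) → 'N' (after the try/except). Output: HKJN

Answer: HKJN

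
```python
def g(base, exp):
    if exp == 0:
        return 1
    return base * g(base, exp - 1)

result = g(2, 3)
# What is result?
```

g(2, 3) = 2 * 2 * 2 = 8

Answer: 8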